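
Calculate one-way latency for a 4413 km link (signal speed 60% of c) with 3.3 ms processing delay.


Speed = 0.6 * 3e5 km/s = 180000 km/s
Propagation delay = 4413 / 180000 = 0.0245 s = 24.5167 ms
Processing delay = 3.3 ms
Total one-way latency = 27.8167 ms


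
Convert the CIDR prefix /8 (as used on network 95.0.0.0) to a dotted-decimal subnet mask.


/8 means 8 network bits, 24 host bits
Binary: 11111111000000000000000000000000
Mask: 255.0.0.0


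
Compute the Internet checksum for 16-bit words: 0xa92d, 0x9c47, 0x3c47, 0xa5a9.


Sum all words (with carry folding):
+ 0xa92d = 0xa92d
+ 0x9c47 = 0x4575
+ 0x3c47 = 0x81bc
+ 0xa5a9 = 0x2766
One's complement: ~0x2766
Checksum = 0xd899


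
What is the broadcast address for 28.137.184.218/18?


Network: 28.137.128.0/18
Host bits = 14
Set all host bits to 1:
Broadcast: 28.137.191.255


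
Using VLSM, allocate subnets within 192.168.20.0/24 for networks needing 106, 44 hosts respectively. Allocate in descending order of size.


106 hosts -> /25 (126 usable): 192.168.20.0/25
44 hosts -> /26 (62 usable): 192.168.20.128/26
Allocation: 192.168.20.0/25 (106 hosts, 126 usable); 192.168.20.128/26 (44 hosts, 62 usable)


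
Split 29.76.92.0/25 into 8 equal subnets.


New prefix = 25 + 3 = 28
Each subnet has 16 addresses
  29.76.92.0/28
  29.76.92.16/28
  29.76.92.32/28
  29.76.92.48/28
  29.76.92.64/28
  29.76.92.80/28
  29.76.92.96/28
  29.76.92.112/28
Subnets: 29.76.92.0/28, 29.76.92.16/28, 29.76.92.32/28, 29.76.92.48/28, 29.76.92.64/28, 29.76.92.80/28, 29.76.92.96/28, 29.76.92.112/28


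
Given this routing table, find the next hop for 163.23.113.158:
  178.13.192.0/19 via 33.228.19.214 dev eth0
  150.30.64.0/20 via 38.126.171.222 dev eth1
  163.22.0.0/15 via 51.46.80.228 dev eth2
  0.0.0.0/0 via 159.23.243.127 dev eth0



Longest prefix match for 163.23.113.158:
  /19 178.13.192.0: no
  /20 150.30.64.0: no
  /15 163.22.0.0: MATCH
  /0 0.0.0.0: MATCH
Selected: next-hop 51.46.80.228 via eth2 (matched /15)


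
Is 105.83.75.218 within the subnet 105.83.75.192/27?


Subnet network: 105.83.75.192
Test IP AND mask: 105.83.75.192
Yes, 105.83.75.218 is in 105.83.75.192/27


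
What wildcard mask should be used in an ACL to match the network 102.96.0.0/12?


Subnet mask: 255.240.0.0
Wildcard = 255.255.255.255 - subnet mask
255 - 255 = 0
255 - 240 = 15
255 - 0 = 255
255 - 0 = 255
Wildcard: 0.15.255.255


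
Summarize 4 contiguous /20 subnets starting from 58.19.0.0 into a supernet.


Original prefix: /20
Number of subnets: 4 = 2^2
New prefix = 20 - 2 = 18
Supernet: 58.19.0.0/18


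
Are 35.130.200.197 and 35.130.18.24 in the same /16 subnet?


Mask: 255.255.0.0
35.130.200.197 AND mask = 35.130.0.0
35.130.18.24 AND mask = 35.130.0.0
Yes, same subnet (35.130.0.0)


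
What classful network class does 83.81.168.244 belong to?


First octet: 83
Binary: 01010011
0xxxxxxx -> Class A (1-126)
Class A, default mask 255.0.0.0 (/8)


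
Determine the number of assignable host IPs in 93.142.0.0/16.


Host bits = 32 - 16 = 16
Total addresses = 2^16 = 65536
Usable = total - 2 (network and broadcast)
Usable hosts: 65534


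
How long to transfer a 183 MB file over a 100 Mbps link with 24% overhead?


Effective throughput = 100 * (1 - 24/100) = 76 Mbps
File size in Mb = 183 * 8 = 1464 Mb
Time = 1464 / 76
Time = 19.2632 seconds


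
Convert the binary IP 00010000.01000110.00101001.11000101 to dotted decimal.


00010000 = 16
01000110 = 70
00101001 = 41
11000101 = 197
IP: 16.70.41.197


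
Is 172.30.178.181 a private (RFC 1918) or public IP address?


RFC 1918 private ranges:
  10.0.0.0/8 (10.0.0.0 - 10.255.255.255)
  172.16.0.0/12 (172.16.0.0 - 172.31.255.255)
  192.168.0.0/16 (192.168.0.0 - 192.168.255.255)
Private (in 172.16.0.0/12)


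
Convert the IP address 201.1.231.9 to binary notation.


201 = 11001001
1 = 00000001
231 = 11100111
9 = 00001001
Binary: 11001001.00000001.11100111.00001001


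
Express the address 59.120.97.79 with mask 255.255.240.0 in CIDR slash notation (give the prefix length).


Binary: 11111111.11111111.11110000.00000000
Count leading 1s
Prefix: /20


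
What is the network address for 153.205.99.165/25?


IP:   10011001.11001101.01100011.10100101
Mask: 11111111.11111111.11111111.10000000
AND operation:
Net:  10011001.11001101.01100011.10000000
Network: 153.205.99.128/25


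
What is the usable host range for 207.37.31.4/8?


Network: 207.0.0.0
Broadcast: 207.255.255.255
First usable = network + 1
Last usable = broadcast - 1
Range: 207.0.0.1 to 207.255.255.254


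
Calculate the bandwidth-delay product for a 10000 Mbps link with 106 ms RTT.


BDP = bandwidth * RTT
= 10000 Mbps * 106 ms
= 10000 * 1e6 * 106 / 1000 bits
= 1060000000 bits
= 132500000 bytes
= 129394.5312 KB
BDP = 1060000000 bits (132500000 bytes)


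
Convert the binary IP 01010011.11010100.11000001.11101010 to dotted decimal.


01010011 = 83
11010100 = 212
11000001 = 193
11101010 = 234
IP: 83.212.193.234


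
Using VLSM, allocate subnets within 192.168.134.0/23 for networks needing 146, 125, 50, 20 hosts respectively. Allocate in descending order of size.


146 hosts -> /24 (254 usable): 192.168.134.0/24
125 hosts -> /25 (126 usable): 192.168.135.0/25
50 hosts -> /26 (62 usable): 192.168.135.128/26
20 hosts -> /27 (30 usable): 192.168.135.192/27
Allocation: 192.168.134.0/24 (146 hosts, 254 usable); 192.168.135.0/25 (125 hosts, 126 usable); 192.168.135.128/26 (50 hosts, 62 usable); 192.168.135.192/27 (20 hosts, 30 usable)


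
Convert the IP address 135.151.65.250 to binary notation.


135 = 10000111
151 = 10010111
65 = 01000001
250 = 11111010
Binary: 10000111.10010111.01000001.11111010


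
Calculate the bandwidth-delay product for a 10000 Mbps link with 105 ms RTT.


BDP = bandwidth * RTT
= 10000 Mbps * 105 ms
= 10000 * 1e6 * 105 / 1000 bits
= 1050000000 bits
= 131250000 bytes
= 128173.8281 KB
BDP = 1050000000 bits (131250000 bytes)


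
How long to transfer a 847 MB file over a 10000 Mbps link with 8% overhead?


Effective throughput = 10000 * (1 - 8/100) = 9200 Mbps
File size in Mb = 847 * 8 = 6776 Mb
Time = 6776 / 9200
Time = 0.7365 seconds


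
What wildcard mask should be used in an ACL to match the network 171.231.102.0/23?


Subnet mask: 255.255.254.0
Wildcard = 255.255.255.255 - subnet mask
255 - 255 = 0
255 - 255 = 0
255 - 254 = 1
255 - 0 = 255
Wildcard: 0.0.1.255


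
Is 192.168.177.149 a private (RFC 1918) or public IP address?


RFC 1918 private ranges:
  10.0.0.0/8 (10.0.0.0 - 10.255.255.255)
  172.16.0.0/12 (172.16.0.0 - 172.31.255.255)
  192.168.0.0/16 (192.168.0.0 - 192.168.255.255)
Private (in 192.168.0.0/16)


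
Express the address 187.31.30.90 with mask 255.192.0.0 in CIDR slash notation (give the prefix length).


Binary: 11111111.11000000.00000000.00000000
Count leading 1s
Prefix: /10


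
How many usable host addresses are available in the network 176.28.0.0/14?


Host bits = 32 - 14 = 18
Total addresses = 2^18 = 262144
Usable = total - 2 (network and broadcast)
Usable hosts: 262142


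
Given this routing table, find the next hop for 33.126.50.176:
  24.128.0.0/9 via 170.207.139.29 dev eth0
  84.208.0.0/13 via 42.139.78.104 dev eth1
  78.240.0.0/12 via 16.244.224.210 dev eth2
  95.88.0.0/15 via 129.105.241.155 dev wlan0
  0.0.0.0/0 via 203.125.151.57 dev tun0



Longest prefix match for 33.126.50.176:
  /9 24.128.0.0: no
  /13 84.208.0.0: no
  /12 78.240.0.0: no
  /15 95.88.0.0: no
  /0 0.0.0.0: MATCH
Selected: next-hop 203.125.151.57 via tun0 (matched /0)


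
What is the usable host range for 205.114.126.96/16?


Network: 205.114.0.0
Broadcast: 205.114.255.255
First usable = network + 1
Last usable = broadcast - 1
Range: 205.114.0.1 to 205.114.255.254


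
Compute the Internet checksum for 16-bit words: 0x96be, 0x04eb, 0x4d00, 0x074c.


Sum all words (with carry folding):
+ 0x96be = 0x96be
+ 0x04eb = 0x9ba9
+ 0x4d00 = 0xe8a9
+ 0x074c = 0xeff5
One's complement: ~0xeff5
Checksum = 0x100a


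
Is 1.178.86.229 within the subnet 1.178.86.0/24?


Subnet network: 1.178.86.0
Test IP AND mask: 1.178.86.0
Yes, 1.178.86.229 is in 1.178.86.0/24


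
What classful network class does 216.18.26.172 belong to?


First octet: 216
Binary: 11011000
110xxxxx -> Class C (192-223)
Class C, default mask 255.255.255.0 (/24)


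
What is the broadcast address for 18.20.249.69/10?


Network: 18.0.0.0/10
Host bits = 22
Set all host bits to 1:
Broadcast: 18.63.255.255


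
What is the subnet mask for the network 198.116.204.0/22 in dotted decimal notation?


/22 means 22 network bits, 10 host bits
Binary: 11111111111111111111110000000000
Mask: 255.255.252.0


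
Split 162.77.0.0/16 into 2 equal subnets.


New prefix = 16 + 1 = 17
Each subnet has 32768 addresses
  162.77.0.0/17
  162.77.128.0/17
Subnets: 162.77.0.0/17, 162.77.128.0/17


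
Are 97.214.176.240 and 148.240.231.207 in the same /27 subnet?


Mask: 255.255.255.224
97.214.176.240 AND mask = 97.214.176.224
148.240.231.207 AND mask = 148.240.231.192
No, different subnets (97.214.176.224 vs 148.240.231.192)


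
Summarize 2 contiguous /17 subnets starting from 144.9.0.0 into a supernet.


Original prefix: /17
Number of subnets: 2 = 2^1
New prefix = 17 - 1 = 16
Supernet: 144.9.0.0/16


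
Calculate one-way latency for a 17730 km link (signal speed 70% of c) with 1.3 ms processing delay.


Speed = 0.7 * 3e5 km/s = 210000 km/s
Propagation delay = 17730 / 210000 = 0.0844 s = 84.4286 ms
Processing delay = 1.3 ms
Total one-way latency = 85.7286 ms


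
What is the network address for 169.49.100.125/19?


IP:   10101001.00110001.01100100.01111101
Mask: 11111111.11111111.11100000.00000000
AND operation:
Net:  10101001.00110001.01100000.00000000
Network: 169.49.96.0/19


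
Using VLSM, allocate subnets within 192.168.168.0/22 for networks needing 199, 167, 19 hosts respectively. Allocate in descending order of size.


199 hosts -> /24 (254 usable): 192.168.168.0/24
167 hosts -> /24 (254 usable): 192.168.169.0/24
19 hosts -> /27 (30 usable): 192.168.170.0/27
Allocation: 192.168.168.0/24 (199 hosts, 254 usable); 192.168.169.0/24 (167 hosts, 254 usable); 192.168.170.0/27 (19 hosts, 30 usable)


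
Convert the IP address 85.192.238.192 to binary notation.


85 = 01010101
192 = 11000000
238 = 11101110
192 = 11000000
Binary: 01010101.11000000.11101110.11000000


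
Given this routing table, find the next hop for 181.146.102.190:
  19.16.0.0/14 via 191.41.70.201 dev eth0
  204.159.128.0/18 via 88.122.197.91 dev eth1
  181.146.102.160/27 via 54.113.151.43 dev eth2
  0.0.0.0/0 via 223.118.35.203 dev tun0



Longest prefix match for 181.146.102.190:
  /14 19.16.0.0: no
  /18 204.159.128.0: no
  /27 181.146.102.160: MATCH
  /0 0.0.0.0: MATCH
Selected: next-hop 54.113.151.43 via eth2 (matched /27)


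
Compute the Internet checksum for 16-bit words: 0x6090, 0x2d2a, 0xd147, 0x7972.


Sum all words (with carry folding):
+ 0x6090 = 0x6090
+ 0x2d2a = 0x8dba
+ 0xd147 = 0x5f02
+ 0x7972 = 0xd874
One's complement: ~0xd874
Checksum = 0x278b


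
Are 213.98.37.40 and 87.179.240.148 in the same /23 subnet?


Mask: 255.255.254.0
213.98.37.40 AND mask = 213.98.36.0
87.179.240.148 AND mask = 87.179.240.0
No, different subnets (213.98.36.0 vs 87.179.240.0)


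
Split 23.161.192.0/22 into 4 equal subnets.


New prefix = 22 + 2 = 24
Each subnet has 256 addresses
  23.161.192.0/24
  23.161.193.0/24
  23.161.194.0/24
  23.161.195.0/24
Subnets: 23.161.192.0/24, 23.161.193.0/24, 23.161.194.0/24, 23.161.195.0/24


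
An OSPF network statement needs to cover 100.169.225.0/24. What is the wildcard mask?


Subnet mask: 255.255.255.0
Wildcard = 255.255.255.255 - subnet mask
255 - 255 = 0
255 - 255 = 0
255 - 255 = 0
255 - 0 = 255
Wildcard: 0.0.0.255


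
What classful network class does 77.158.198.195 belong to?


First octet: 77
Binary: 01001101
0xxxxxxx -> Class A (1-126)
Class A, default mask 255.0.0.0 (/8)


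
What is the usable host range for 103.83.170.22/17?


Network: 103.83.128.0
Broadcast: 103.83.255.255
First usable = network + 1
Last usable = broadcast - 1
Range: 103.83.128.1 to 103.83.255.254


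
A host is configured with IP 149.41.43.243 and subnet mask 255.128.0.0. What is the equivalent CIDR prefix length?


Binary: 11111111.10000000.00000000.00000000
Count leading 1s
Prefix: /9


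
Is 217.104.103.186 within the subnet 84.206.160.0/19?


Subnet network: 84.206.160.0
Test IP AND mask: 217.104.96.0
No, 217.104.103.186 is not in 84.206.160.0/19


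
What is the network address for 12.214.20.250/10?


IP:   00001100.11010110.00010100.11111010
Mask: 11111111.11000000.00000000.00000000
AND operation:
Net:  00001100.11000000.00000000.00000000
Network: 12.192.0.0/10


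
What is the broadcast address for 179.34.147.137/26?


Network: 179.34.147.128/26
Host bits = 6
Set all host bits to 1:
Broadcast: 179.34.147.191


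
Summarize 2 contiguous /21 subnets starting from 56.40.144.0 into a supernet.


Original prefix: /21
Number of subnets: 2 = 2^1
New prefix = 21 - 1 = 20
Supernet: 56.40.144.0/20


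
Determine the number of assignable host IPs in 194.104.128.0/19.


Host bits = 32 - 19 = 13
Total addresses = 2^13 = 8192
Usable = total - 2 (network and broadcast)
Usable hosts: 8190


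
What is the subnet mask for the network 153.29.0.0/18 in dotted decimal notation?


/18 means 18 network bits, 14 host bits
Binary: 11111111111111111100000000000000
Mask: 255.255.192.0


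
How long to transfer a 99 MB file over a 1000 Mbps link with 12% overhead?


Effective throughput = 1000 * (1 - 12/100) = 880 Mbps
File size in Mb = 99 * 8 = 792 Mb
Time = 792 / 880
Time = 0.9 seconds


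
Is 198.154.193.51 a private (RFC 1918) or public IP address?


RFC 1918 private ranges:
  10.0.0.0/8 (10.0.0.0 - 10.255.255.255)
  172.16.0.0/12 (172.16.0.0 - 172.31.255.255)
  192.168.0.0/16 (192.168.0.0 - 192.168.255.255)
Public (not in any RFC 1918 range)


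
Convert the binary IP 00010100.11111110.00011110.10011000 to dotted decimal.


00010100 = 20
11111110 = 254
00011110 = 30
10011000 = 152
IP: 20.254.30.152


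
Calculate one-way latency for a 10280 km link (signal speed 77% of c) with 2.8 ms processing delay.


Speed = 0.77 * 3e5 km/s = 231000 km/s
Propagation delay = 10280 / 231000 = 0.0445 s = 44.5022 ms
Processing delay = 2.8 ms
Total one-way latency = 47.3022 ms


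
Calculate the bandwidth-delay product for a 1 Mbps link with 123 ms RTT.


BDP = bandwidth * RTT
= 1 Mbps * 123 ms
= 1 * 1e6 * 123 / 1000 bits
= 123000 bits
= 15375 bytes
= 15.0146 KB
BDP = 123000 bits (15375 bytes)


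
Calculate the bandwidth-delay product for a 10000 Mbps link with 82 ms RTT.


BDP = bandwidth * RTT
= 10000 Mbps * 82 ms
= 10000 * 1e6 * 82 / 1000 bits
= 820000000 bits
= 102500000 bytes
= 100097.6562 KB
BDP = 820000000 bits (102500000 bytes)


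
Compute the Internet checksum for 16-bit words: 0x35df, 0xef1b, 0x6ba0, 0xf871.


Sum all words (with carry folding):
+ 0x35df = 0x35df
+ 0xef1b = 0x24fb
+ 0x6ba0 = 0x909b
+ 0xf871 = 0x890d
One's complement: ~0x890d
Checksum = 0x76f2


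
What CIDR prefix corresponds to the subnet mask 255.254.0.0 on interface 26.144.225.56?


Binary: 11111111.11111110.00000000.00000000
Count leading 1s
Prefix: /15


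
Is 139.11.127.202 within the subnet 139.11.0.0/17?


Subnet network: 139.11.0.0
Test IP AND mask: 139.11.0.0
Yes, 139.11.127.202 is in 139.11.0.0/17


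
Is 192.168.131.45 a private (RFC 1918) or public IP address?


RFC 1918 private ranges:
  10.0.0.0/8 (10.0.0.0 - 10.255.255.255)
  172.16.0.0/12 (172.16.0.0 - 172.31.255.255)
  192.168.0.0/16 (192.168.0.0 - 192.168.255.255)
Private (in 192.168.0.0/16)


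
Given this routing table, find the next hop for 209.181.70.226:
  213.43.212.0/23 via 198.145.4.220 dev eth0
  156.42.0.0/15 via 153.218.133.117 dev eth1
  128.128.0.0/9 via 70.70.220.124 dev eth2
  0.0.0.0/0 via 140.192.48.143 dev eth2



Longest prefix match for 209.181.70.226:
  /23 213.43.212.0: no
  /15 156.42.0.0: no
  /9 128.128.0.0: no
  /0 0.0.0.0: MATCH
Selected: next-hop 140.192.48.143 via eth2 (matched /0)


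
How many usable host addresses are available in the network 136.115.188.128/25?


Host bits = 32 - 25 = 7
Total addresses = 2^7 = 128
Usable = total - 2 (network and broadcast)
Usable hosts: 126


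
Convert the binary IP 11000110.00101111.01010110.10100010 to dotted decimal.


11000110 = 198
00101111 = 47
01010110 = 86
10100010 = 162
IP: 198.47.86.162


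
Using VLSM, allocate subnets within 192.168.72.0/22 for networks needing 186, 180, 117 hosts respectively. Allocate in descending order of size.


186 hosts -> /24 (254 usable): 192.168.72.0/24
180 hosts -> /24 (254 usable): 192.168.73.0/24
117 hosts -> /25 (126 usable): 192.168.74.0/25
Allocation: 192.168.72.0/24 (186 hosts, 254 usable); 192.168.73.0/24 (180 hosts, 254 usable); 192.168.74.0/25 (117 hosts, 126 usable)


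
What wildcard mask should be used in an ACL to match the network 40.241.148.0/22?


Subnet mask: 255.255.252.0
Wildcard = 255.255.255.255 - subnet mask
255 - 255 = 0
255 - 255 = 0
255 - 252 = 3
255 - 0 = 255
Wildcard: 0.0.3.255


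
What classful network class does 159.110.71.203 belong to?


First octet: 159
Binary: 10011111
10xxxxxx -> Class B (128-191)
Class B, default mask 255.255.0.0 (/16)


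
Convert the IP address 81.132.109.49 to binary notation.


81 = 01010001
132 = 10000100
109 = 01101101
49 = 00110001
Binary: 01010001.10000100.01101101.00110001


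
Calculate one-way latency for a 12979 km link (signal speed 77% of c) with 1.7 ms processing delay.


Speed = 0.77 * 3e5 km/s = 231000 km/s
Propagation delay = 12979 / 231000 = 0.0562 s = 56.1861 ms
Processing delay = 1.7 ms
Total one-way latency = 57.8861 ms


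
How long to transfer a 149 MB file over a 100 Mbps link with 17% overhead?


Effective throughput = 100 * (1 - 17/100) = 83 Mbps
File size in Mb = 149 * 8 = 1192 Mb
Time = 1192 / 83
Time = 14.3614 seconds


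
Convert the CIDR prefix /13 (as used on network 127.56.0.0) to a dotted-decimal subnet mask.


/13 means 13 network bits, 19 host bits
Binary: 11111111111110000000000000000000
Mask: 255.248.0.0


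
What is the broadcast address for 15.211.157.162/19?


Network: 15.211.128.0/19
Host bits = 13
Set all host bits to 1:
Broadcast: 15.211.159.255


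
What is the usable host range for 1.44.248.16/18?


Network: 1.44.192.0
Broadcast: 1.44.255.255
First usable = network + 1
Last usable = broadcast - 1
Range: 1.44.192.1 to 1.44.255.254


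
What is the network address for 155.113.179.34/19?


IP:   10011011.01110001.10110011.00100010
Mask: 11111111.11111111.11100000.00000000
AND operation:
Net:  10011011.01110001.10100000.00000000
Network: 155.113.160.0/19


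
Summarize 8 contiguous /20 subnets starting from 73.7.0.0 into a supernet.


Original prefix: /20
Number of subnets: 8 = 2^3
New prefix = 20 - 3 = 17
Supernet: 73.7.0.0/17


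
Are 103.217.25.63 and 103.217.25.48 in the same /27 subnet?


Mask: 255.255.255.224
103.217.25.63 AND mask = 103.217.25.32
103.217.25.48 AND mask = 103.217.25.32
Yes, same subnet (103.217.25.32)


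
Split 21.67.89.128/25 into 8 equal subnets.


New prefix = 25 + 3 = 28
Each subnet has 16 addresses
  21.67.89.128/28
  21.67.89.144/28
  21.67.89.160/28
  21.67.89.176/28
  21.67.89.192/28
  21.67.89.208/28
  21.67.89.224/28
  21.67.89.240/28
Subnets: 21.67.89.128/28, 21.67.89.144/28, 21.67.89.160/28, 21.67.89.176/28, 21.67.89.192/28, 21.67.89.208/28, 21.67.89.224/28, 21.67.89.240/28


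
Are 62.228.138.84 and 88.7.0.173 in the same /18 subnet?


Mask: 255.255.192.0
62.228.138.84 AND mask = 62.228.128.0
88.7.0.173 AND mask = 88.7.0.0
No, different subnets (62.228.128.0 vs 88.7.0.0)


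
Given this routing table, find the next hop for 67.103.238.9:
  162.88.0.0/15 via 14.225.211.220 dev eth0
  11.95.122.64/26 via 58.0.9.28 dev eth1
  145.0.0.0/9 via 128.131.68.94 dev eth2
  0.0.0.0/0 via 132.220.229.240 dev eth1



Longest prefix match for 67.103.238.9:
  /15 162.88.0.0: no
  /26 11.95.122.64: no
  /9 145.0.0.0: no
  /0 0.0.0.0: MATCH
Selected: next-hop 132.220.229.240 via eth1 (matched /0)


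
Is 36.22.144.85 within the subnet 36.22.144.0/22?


Subnet network: 36.22.144.0
Test IP AND mask: 36.22.144.0
Yes, 36.22.144.85 is in 36.22.144.0/22


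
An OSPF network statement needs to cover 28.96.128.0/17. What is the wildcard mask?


Subnet mask: 255.255.128.0
Wildcard = 255.255.255.255 - subnet mask
255 - 255 = 0
255 - 255 = 0
255 - 128 = 127
255 - 0 = 255
Wildcard: 0.0.127.255


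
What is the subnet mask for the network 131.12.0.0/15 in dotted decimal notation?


/15 means 15 network bits, 17 host bits
Binary: 11111111111111100000000000000000
Mask: 255.254.0.0


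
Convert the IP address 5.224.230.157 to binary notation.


5 = 00000101
224 = 11100000
230 = 11100110
157 = 10011101
Binary: 00000101.11100000.11100110.10011101


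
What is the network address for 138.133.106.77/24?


IP:   10001010.10000101.01101010.01001101
Mask: 11111111.11111111.11111111.00000000
AND operation:
Net:  10001010.10000101.01101010.00000000
Network: 138.133.106.0/24


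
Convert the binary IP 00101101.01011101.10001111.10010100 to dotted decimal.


00101101 = 45
01011101 = 93
10001111 = 143
10010100 = 148
IP: 45.93.143.148


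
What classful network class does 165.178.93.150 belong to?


First octet: 165
Binary: 10100101
10xxxxxx -> Class B (128-191)
Class B, default mask 255.255.0.0 (/16)


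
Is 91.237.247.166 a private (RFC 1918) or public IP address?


RFC 1918 private ranges:
  10.0.0.0/8 (10.0.0.0 - 10.255.255.255)
  172.16.0.0/12 (172.16.0.0 - 172.31.255.255)
  192.168.0.0/16 (192.168.0.0 - 192.168.255.255)
Public (not in any RFC 1918 range)


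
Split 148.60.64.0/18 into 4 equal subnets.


New prefix = 18 + 2 = 20
Each subnet has 4096 addresses
  148.60.64.0/20
  148.60.80.0/20
  148.60.96.0/20
  148.60.112.0/20
Subnets: 148.60.64.0/20, 148.60.80.0/20, 148.60.96.0/20, 148.60.112.0/20


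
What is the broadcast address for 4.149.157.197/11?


Network: 4.128.0.0/11
Host bits = 21
Set all host bits to 1:
Broadcast: 4.159.255.255


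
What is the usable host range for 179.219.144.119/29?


Network: 179.219.144.112
Broadcast: 179.219.144.119
First usable = network + 1
Last usable = broadcast - 1
Range: 179.219.144.113 to 179.219.144.118


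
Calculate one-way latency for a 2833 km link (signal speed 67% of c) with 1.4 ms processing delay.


Speed = 0.67 * 3e5 km/s = 201000 km/s
Propagation delay = 2833 / 201000 = 0.0141 s = 14.0945 ms
Processing delay = 1.4 ms
Total one-way latency = 15.4945 ms


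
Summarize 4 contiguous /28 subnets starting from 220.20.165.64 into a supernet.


Original prefix: /28
Number of subnets: 4 = 2^2
New prefix = 28 - 2 = 26
Supernet: 220.20.165.64/26


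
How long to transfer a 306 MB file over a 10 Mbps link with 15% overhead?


Effective throughput = 10 * (1 - 15/100) = 8.5 Mbps
File size in Mb = 306 * 8 = 2448 Mb
Time = 2448 / 8.5
Time = 288 seconds


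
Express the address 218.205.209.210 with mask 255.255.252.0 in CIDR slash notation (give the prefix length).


Binary: 11111111.11111111.11111100.00000000
Count leading 1s
Prefix: /22


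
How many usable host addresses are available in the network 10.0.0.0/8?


Host bits = 32 - 8 = 24
Total addresses = 2^24 = 16777216
Usable = total - 2 (network and broadcast)
Usable hosts: 16777214


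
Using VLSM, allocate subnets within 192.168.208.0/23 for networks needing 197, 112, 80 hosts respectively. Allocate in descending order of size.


197 hosts -> /24 (254 usable): 192.168.208.0/24
112 hosts -> /25 (126 usable): 192.168.209.0/25
80 hosts -> /25 (126 usable): 192.168.209.128/25
Allocation: 192.168.208.0/24 (197 hosts, 254 usable); 192.168.209.0/25 (112 hosts, 126 usable); 192.168.209.128/25 (80 hosts, 126 usable)


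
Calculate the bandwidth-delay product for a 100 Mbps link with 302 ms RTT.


BDP = bandwidth * RTT
= 100 Mbps * 302 ms
= 100 * 1e6 * 302 / 1000 bits
= 30200000 bits
= 3775000 bytes
= 3686.5234 KB
BDP = 30200000 bits (3775000 bytes)


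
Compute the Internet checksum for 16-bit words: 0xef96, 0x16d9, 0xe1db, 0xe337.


Sum all words (with carry folding):
+ 0xef96 = 0xef96
+ 0x16d9 = 0x0670
+ 0xe1db = 0xe84b
+ 0xe337 = 0xcb83
One's complement: ~0xcb83
Checksum = 0x347c


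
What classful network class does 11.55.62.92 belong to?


First octet: 11
Binary: 00001011
0xxxxxxx -> Class A (1-126)
Class A, default mask 255.0.0.0 (/8)


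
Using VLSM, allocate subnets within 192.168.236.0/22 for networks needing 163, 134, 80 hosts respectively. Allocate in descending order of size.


163 hosts -> /24 (254 usable): 192.168.236.0/24
134 hosts -> /24 (254 usable): 192.168.237.0/24
80 hosts -> /25 (126 usable): 192.168.238.0/25
Allocation: 192.168.236.0/24 (163 hosts, 254 usable); 192.168.237.0/24 (134 hosts, 254 usable); 192.168.238.0/25 (80 hosts, 126 usable)


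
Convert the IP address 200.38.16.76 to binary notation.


200 = 11001000
38 = 00100110
16 = 00010000
76 = 01001100
Binary: 11001000.00100110.00010000.01001100


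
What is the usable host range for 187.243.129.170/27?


Network: 187.243.129.160
Broadcast: 187.243.129.191
First usable = network + 1
Last usable = broadcast - 1
Range: 187.243.129.161 to 187.243.129.190


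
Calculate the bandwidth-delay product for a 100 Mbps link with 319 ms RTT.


BDP = bandwidth * RTT
= 100 Mbps * 319 ms
= 100 * 1e6 * 319 / 1000 bits
= 31900000 bits
= 3987500 bytes
= 3894.043 KB
BDP = 31900000 bits (3987500 bytes)


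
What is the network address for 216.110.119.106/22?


IP:   11011000.01101110.01110111.01101010
Mask: 11111111.11111111.11111100.00000000
AND operation:
Net:  11011000.01101110.01110100.00000000
Network: 216.110.116.0/22


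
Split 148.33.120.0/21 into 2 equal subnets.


New prefix = 21 + 1 = 22
Each subnet has 1024 addresses
  148.33.120.0/22
  148.33.124.0/22
Subnets: 148.33.120.0/22, 148.33.124.0/22


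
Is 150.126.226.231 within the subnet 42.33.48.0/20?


Subnet network: 42.33.48.0
Test IP AND mask: 150.126.224.0
No, 150.126.226.231 is not in 42.33.48.0/20


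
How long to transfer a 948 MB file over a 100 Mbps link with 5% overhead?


Effective throughput = 100 * (1 - 5/100) = 95 Mbps
File size in Mb = 948 * 8 = 7584 Mb
Time = 7584 / 95
Time = 79.8316 seconds


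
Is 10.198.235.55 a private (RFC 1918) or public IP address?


RFC 1918 private ranges:
  10.0.0.0/8 (10.0.0.0 - 10.255.255.255)
  172.16.0.0/12 (172.16.0.0 - 172.31.255.255)
  192.168.0.0/16 (192.168.0.0 - 192.168.255.255)
Private (in 10.0.0.0/8)


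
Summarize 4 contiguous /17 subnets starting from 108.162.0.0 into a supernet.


Original prefix: /17
Number of subnets: 4 = 2^2
New prefix = 17 - 2 = 15
Supernet: 108.162.0.0/15


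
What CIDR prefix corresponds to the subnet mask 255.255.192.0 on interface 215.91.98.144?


Binary: 11111111.11111111.11000000.00000000
Count leading 1s
Prefix: /18


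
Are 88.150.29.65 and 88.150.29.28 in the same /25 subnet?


Mask: 255.255.255.128
88.150.29.65 AND mask = 88.150.29.0
88.150.29.28 AND mask = 88.150.29.0
Yes, same subnet (88.150.29.0)


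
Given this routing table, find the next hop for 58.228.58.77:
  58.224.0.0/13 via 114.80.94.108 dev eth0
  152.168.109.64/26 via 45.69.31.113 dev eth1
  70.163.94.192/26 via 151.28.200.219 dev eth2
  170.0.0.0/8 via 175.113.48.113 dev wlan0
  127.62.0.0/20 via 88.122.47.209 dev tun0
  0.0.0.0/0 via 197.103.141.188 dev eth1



Longest prefix match for 58.228.58.77:
  /13 58.224.0.0: MATCH
  /26 152.168.109.64: no
  /26 70.163.94.192: no
  /8 170.0.0.0: no
  /20 127.62.0.0: no
  /0 0.0.0.0: MATCH
Selected: next-hop 114.80.94.108 via eth0 (matched /13)


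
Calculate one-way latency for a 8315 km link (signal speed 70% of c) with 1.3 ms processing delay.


Speed = 0.7 * 3e5 km/s = 210000 km/s
Propagation delay = 8315 / 210000 = 0.0396 s = 39.5952 ms
Processing delay = 1.3 ms
Total one-way latency = 40.8952 ms


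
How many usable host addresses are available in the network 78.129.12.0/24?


Host bits = 32 - 24 = 8
Total addresses = 2^8 = 256
Usable = total - 2 (network and broadcast)
Usable hosts: 254


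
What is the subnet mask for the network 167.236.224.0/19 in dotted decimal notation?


/19 means 19 network bits, 13 host bits
Binary: 11111111111111111110000000000000
Mask: 255.255.224.0


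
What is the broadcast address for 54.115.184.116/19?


Network: 54.115.160.0/19
Host bits = 13
Set all host bits to 1:
Broadcast: 54.115.191.255


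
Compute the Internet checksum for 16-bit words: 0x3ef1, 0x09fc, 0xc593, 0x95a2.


Sum all words (with carry folding):
+ 0x3ef1 = 0x3ef1
+ 0x09fc = 0x48ed
+ 0xc593 = 0x0e81
+ 0x95a2 = 0xa423
One's complement: ~0xa423
Checksum = 0x5bdc


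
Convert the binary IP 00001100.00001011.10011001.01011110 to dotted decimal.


00001100 = 12
00001011 = 11
10011001 = 153
01011110 = 94
IP: 12.11.153.94


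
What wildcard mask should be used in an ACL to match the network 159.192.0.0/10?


Subnet mask: 255.192.0.0
Wildcard = 255.255.255.255 - subnet mask
255 - 255 = 0
255 - 192 = 63
255 - 0 = 255
255 - 0 = 255
Wildcard: 0.63.255.255


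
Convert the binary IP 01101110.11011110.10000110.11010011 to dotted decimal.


01101110 = 110
11011110 = 222
10000110 = 134
11010011 = 211
IP: 110.222.134.211


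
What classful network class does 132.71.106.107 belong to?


First octet: 132
Binary: 10000100
10xxxxxx -> Class B (128-191)
Class B, default mask 255.255.0.0 (/16)


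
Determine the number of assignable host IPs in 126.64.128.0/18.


Host bits = 32 - 18 = 14
Total addresses = 2^14 = 16384
Usable = total - 2 (network and broadcast)
Usable hosts: 16382


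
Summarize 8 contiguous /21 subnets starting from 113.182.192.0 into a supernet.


Original prefix: /21
Number of subnets: 8 = 2^3
New prefix = 21 - 3 = 18
Supernet: 113.182.192.0/18


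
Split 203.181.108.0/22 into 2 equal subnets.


New prefix = 22 + 1 = 23
Each subnet has 512 addresses
  203.181.108.0/23
  203.181.110.0/23
Subnets: 203.181.108.0/23, 203.181.110.0/23


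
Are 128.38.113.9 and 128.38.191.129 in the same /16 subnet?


Mask: 255.255.0.0
128.38.113.9 AND mask = 128.38.0.0
128.38.191.129 AND mask = 128.38.0.0
Yes, same subnet (128.38.0.0)


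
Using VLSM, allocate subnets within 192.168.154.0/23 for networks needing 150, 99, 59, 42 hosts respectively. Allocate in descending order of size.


150 hosts -> /24 (254 usable): 192.168.154.0/24
99 hosts -> /25 (126 usable): 192.168.155.0/25
59 hosts -> /26 (62 usable): 192.168.155.128/26
42 hosts -> /26 (62 usable): 192.168.155.192/26
Allocation: 192.168.154.0/24 (150 hosts, 254 usable); 192.168.155.0/25 (99 hosts, 126 usable); 192.168.155.128/26 (59 hosts, 62 usable); 192.168.155.192/26 (42 hosts, 62 usable)


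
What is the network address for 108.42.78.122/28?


IP:   01101100.00101010.01001110.01111010
Mask: 11111111.11111111.11111111.11110000
AND operation:
Net:  01101100.00101010.01001110.01110000
Network: 108.42.78.112/28


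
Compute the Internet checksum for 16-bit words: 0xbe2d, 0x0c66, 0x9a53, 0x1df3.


Sum all words (with carry folding):
+ 0xbe2d = 0xbe2d
+ 0x0c66 = 0xca93
+ 0x9a53 = 0x64e7
+ 0x1df3 = 0x82da
One's complement: ~0x82da
Checksum = 0x7d25


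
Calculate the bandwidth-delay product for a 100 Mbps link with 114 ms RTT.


BDP = bandwidth * RTT
= 100 Mbps * 114 ms
= 100 * 1e6 * 114 / 1000 bits
= 11400000 bits
= 1425000 bytes
= 1391.6016 KB
BDP = 11400000 bits (1425000 bytes)


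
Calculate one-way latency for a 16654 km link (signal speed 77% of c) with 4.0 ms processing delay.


Speed = 0.77 * 3e5 km/s = 231000 km/s
Propagation delay = 16654 / 231000 = 0.0721 s = 72.0952 ms
Processing delay = 4.0 ms
Total one-way latency = 76.0952 ms


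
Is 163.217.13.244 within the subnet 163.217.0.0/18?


Subnet network: 163.217.0.0
Test IP AND mask: 163.217.0.0
Yes, 163.217.13.244 is in 163.217.0.0/18


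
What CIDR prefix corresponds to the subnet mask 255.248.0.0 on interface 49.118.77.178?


Binary: 11111111.11111000.00000000.00000000
Count leading 1s
Prefix: /13


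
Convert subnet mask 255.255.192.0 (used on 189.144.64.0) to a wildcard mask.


Subnet mask: 255.255.192.0
Wildcard = 255.255.255.255 - subnet mask
255 - 255 = 0
255 - 255 = 0
255 - 192 = 63
255 - 0 = 255
Wildcard: 0.0.63.255


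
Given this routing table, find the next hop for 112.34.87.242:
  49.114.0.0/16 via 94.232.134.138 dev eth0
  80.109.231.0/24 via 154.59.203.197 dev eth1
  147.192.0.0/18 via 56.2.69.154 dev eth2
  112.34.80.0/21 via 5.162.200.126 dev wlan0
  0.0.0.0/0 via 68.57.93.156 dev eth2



Longest prefix match for 112.34.87.242:
  /16 49.114.0.0: no
  /24 80.109.231.0: no
  /18 147.192.0.0: no
  /21 112.34.80.0: MATCH
  /0 0.0.0.0: MATCH
Selected: next-hop 5.162.200.126 via wlan0 (matched /21)


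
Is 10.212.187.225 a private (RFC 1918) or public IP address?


RFC 1918 private ranges:
  10.0.0.0/8 (10.0.0.0 - 10.255.255.255)
  172.16.0.0/12 (172.16.0.0 - 172.31.255.255)
  192.168.0.0/16 (192.168.0.0 - 192.168.255.255)
Private (in 10.0.0.0/8)


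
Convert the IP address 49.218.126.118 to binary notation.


49 = 00110001
218 = 11011010
126 = 01111110
118 = 01110110
Binary: 00110001.11011010.01111110.01110110


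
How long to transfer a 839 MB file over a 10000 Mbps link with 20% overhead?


Effective throughput = 10000 * (1 - 20/100) = 8000 Mbps
File size in Mb = 839 * 8 = 6712 Mb
Time = 6712 / 8000
Time = 0.839 seconds


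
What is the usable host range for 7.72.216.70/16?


Network: 7.72.0.0
Broadcast: 7.72.255.255
First usable = network + 1
Last usable = broadcast - 1
Range: 7.72.0.1 to 7.72.255.254


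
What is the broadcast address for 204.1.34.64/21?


Network: 204.1.32.0/21
Host bits = 11
Set all host bits to 1:
Broadcast: 204.1.39.255


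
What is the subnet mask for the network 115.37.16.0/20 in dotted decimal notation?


/20 means 20 network bits, 12 host bits
Binary: 11111111111111111111000000000000
Mask: 255.255.240.0


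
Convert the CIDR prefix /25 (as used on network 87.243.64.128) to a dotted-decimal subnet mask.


/25 means 25 network bits, 7 host bits
Binary: 11111111111111111111111110000000
Mask: 255.255.255.128


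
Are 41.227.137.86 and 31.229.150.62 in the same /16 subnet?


Mask: 255.255.0.0
41.227.137.86 AND mask = 41.227.0.0
31.229.150.62 AND mask = 31.229.0.0
No, different subnets (41.227.0.0 vs 31.229.0.0)


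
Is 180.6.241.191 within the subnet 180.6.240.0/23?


Subnet network: 180.6.240.0
Test IP AND mask: 180.6.240.0
Yes, 180.6.241.191 is in 180.6.240.0/23


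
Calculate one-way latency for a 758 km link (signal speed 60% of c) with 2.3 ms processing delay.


Speed = 0.6 * 3e5 km/s = 180000 km/s
Propagation delay = 758 / 180000 = 0.0042 s = 4.2111 ms
Processing delay = 2.3 ms
Total one-way latency = 6.5111 ms


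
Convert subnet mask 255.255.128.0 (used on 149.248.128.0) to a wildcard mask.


Subnet mask: 255.255.128.0
Wildcard = 255.255.255.255 - subnet mask
255 - 255 = 0
255 - 255 = 0
255 - 128 = 127
255 - 0 = 255
Wildcard: 0.0.127.255


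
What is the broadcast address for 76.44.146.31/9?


Network: 76.0.0.0/9
Host bits = 23
Set all host bits to 1:
Broadcast: 76.127.255.255


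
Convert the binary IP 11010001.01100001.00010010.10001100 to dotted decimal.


11010001 = 209
01100001 = 97
00010010 = 18
10001100 = 140
IP: 209.97.18.140


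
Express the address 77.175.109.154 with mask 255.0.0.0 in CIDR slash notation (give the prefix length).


Binary: 11111111.00000000.00000000.00000000
Count leading 1s
Prefix: /8


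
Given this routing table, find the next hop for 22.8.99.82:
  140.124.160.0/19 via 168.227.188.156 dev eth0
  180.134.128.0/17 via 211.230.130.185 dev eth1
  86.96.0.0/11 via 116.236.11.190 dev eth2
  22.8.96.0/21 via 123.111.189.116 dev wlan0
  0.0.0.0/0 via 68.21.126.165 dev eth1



Longest prefix match for 22.8.99.82:
  /19 140.124.160.0: no
  /17 180.134.128.0: no
  /11 86.96.0.0: no
  /21 22.8.96.0: MATCH
  /0 0.0.0.0: MATCH
Selected: next-hop 123.111.189.116 via wlan0 (matched /21)


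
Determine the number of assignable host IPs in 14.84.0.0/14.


Host bits = 32 - 14 = 18
Total addresses = 2^18 = 262144
Usable = total - 2 (network and broadcast)
Usable hosts: 262142


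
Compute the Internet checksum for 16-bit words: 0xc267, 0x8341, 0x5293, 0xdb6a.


Sum all words (with carry folding):
+ 0xc267 = 0xc267
+ 0x8341 = 0x45a9
+ 0x5293 = 0x983c
+ 0xdb6a = 0x73a7
One's complement: ~0x73a7
Checksum = 0x8c58


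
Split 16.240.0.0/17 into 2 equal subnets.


New prefix = 17 + 1 = 18
Each subnet has 16384 addresses
  16.240.0.0/18
  16.240.64.0/18
Subnets: 16.240.0.0/18, 16.240.64.0/18


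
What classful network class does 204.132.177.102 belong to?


First octet: 204
Binary: 11001100
110xxxxx -> Class C (192-223)
Class C, default mask 255.255.255.0 (/24)


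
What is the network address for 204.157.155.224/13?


IP:   11001100.10011101.10011011.11100000
Mask: 11111111.11111000.00000000.00000000
AND operation:
Net:  11001100.10011000.00000000.00000000
Network: 204.152.0.0/13


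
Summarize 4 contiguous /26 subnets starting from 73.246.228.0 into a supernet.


Original prefix: /26
Number of subnets: 4 = 2^2
New prefix = 26 - 2 = 24
Supernet: 73.246.228.0/24


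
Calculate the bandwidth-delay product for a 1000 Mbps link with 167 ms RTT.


BDP = bandwidth * RTT
= 1000 Mbps * 167 ms
= 1000 * 1e6 * 167 / 1000 bits
= 167000000 bits
= 20875000 bytes
= 20385.7422 KB
BDP = 167000000 bits (20875000 bytes)


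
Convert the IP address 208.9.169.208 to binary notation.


208 = 11010000
9 = 00001001
169 = 10101001
208 = 11010000
Binary: 11010000.00001001.10101001.11010000


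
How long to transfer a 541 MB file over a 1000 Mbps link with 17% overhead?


Effective throughput = 1000 * (1 - 17/100) = 830 Mbps
File size in Mb = 541 * 8 = 4328 Mb
Time = 4328 / 830
Time = 5.2145 seconds


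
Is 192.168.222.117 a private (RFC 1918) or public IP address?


RFC 1918 private ranges:
  10.0.0.0/8 (10.0.0.0 - 10.255.255.255)
  172.16.0.0/12 (172.16.0.0 - 172.31.255.255)
  192.168.0.0/16 (192.168.0.0 - 192.168.255.255)
Private (in 192.168.0.0/16)


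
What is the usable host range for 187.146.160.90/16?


Network: 187.146.0.0
Broadcast: 187.146.255.255
First usable = network + 1
Last usable = broadcast - 1
Range: 187.146.0.1 to 187.146.255.254


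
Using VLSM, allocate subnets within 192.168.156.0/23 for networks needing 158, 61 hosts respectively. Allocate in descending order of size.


158 hosts -> /24 (254 usable): 192.168.156.0/24
61 hosts -> /26 (62 usable): 192.168.157.0/26
Allocation: 192.168.156.0/24 (158 hosts, 254 usable); 192.168.157.0/26 (61 hosts, 62 usable)


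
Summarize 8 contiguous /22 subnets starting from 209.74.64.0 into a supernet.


Original prefix: /22
Number of subnets: 8 = 2^3
New prefix = 22 - 3 = 19
Supernet: 209.74.64.0/19


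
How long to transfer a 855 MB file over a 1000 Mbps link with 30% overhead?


Effective throughput = 1000 * (1 - 30/100) = 700 Mbps
File size in Mb = 855 * 8 = 6840 Mb
Time = 6840 / 700
Time = 9.7714 seconds


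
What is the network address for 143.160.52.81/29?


IP:   10001111.10100000.00110100.01010001
Mask: 11111111.11111111.11111111.11111000
AND operation:
Net:  10001111.10100000.00110100.01010000
Network: 143.160.52.80/29
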